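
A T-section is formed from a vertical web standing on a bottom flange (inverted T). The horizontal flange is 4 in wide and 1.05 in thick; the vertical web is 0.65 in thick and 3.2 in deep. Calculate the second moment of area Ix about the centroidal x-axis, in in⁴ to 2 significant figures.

Decompose the section into non-overlapping parts with the origin at the bottom-left of its bounding rectangle.
Flange: 4 × 1.05, A = 4.2 in², y = 0.525 in, Ī = 0.3859 in⁴.
Web: 0.65 × 3.2, A = 2.08 in², y = 2.65 in, Ī = 1.775 in⁴.
Centroid: ȳ = ΣA·y / ΣA = 1.229 in.
Transfer each piece to the centroidal x-axis using Ī + A·d² with d = y − 1.229:
  flange: d = -0.7038 in → contributes +2.466 in⁴
  web: d = 1.421 in → contributes +5.976 in⁴
Total I = 8.442 in⁴.

Ix ≈ 8.4 in⁴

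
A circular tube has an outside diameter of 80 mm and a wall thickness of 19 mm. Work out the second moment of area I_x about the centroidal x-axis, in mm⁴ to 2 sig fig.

I_x ≈ 1.9 × 10⁶ mm⁴

Break the section into simple shapes (no overlaps), measuring from the bottom-left corner of the bounding box.
Outer circle: ⌀80, A = 5 027 mm², y = 40 mm, Ī = 2 010 619 mm⁴.
Bore (subtracted): ⌀42, A = 1 385 mm², y = 40 mm, Ī = 152 745 mm⁴.
By symmetry the centroid is at mid-height, ȳ = 40 mm.
All pieces are centred on the centroidal x-axis, so I = ΣĪ (holes subtracted) = 1 857 874 mm⁴.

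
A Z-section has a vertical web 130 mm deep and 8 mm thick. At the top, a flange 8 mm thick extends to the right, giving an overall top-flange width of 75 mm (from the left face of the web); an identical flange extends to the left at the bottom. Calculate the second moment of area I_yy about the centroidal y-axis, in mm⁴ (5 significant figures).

I_yy ≈ 1.9141 × 10⁶ mm⁴

Split into non-overlapping primitives; take the origin at the lower-left of the bounding box.
Web: 8 × 130, A = 1 040 mm², x = 71 mm, Ī = 5546.667 mm⁴.
Top flange (beyond web): 67 × 8, A = 536 mm², x = 108.5 mm, Ī = 200508.7 mm⁴.
Bottom flange (beyond web): 67 × 8, A = 536 mm², x = 33.5 mm, Ī = 200508.7 mm⁴.
Centroid: x̄ = ΣA·x / ΣA = 71 mm.
Transfer each piece to the centroidal y-axis using Ī + A·d² with d = x − 71:
  web: d = 0 mm → contributes +5546.667 mm⁴
  top flange (beyond web): d = 37.5 mm → contributes +954258.7 mm⁴
  bottom flange (beyond web): d = -37.5 mm → contributes +954258.7 mm⁴
Total I = 1 914 064 mm⁴.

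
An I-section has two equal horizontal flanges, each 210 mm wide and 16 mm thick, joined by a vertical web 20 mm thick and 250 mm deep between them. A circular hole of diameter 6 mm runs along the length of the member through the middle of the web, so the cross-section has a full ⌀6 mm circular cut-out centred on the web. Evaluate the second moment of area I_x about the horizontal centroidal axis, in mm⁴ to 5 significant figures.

Break the section into simple shapes (no overlaps), measuring from the bottom-left corner of the bounding box.
Bottom flange: 210 × 16, A = 3 360 mm², y = 8 mm, Ī = 71 680 mm⁴.
Web: 20 × 250, A = 5 000 mm², y = 141 mm, Ī = 26 041 667 mm⁴.
Top flange: 210 × 16, A = 3 360 mm², y = 274 mm, Ī = 71 680 mm⁴.
Hole (subtracted): ⌀6, A = 28.27433 mm², y = 141 mm, Ī = 63.61725 mm⁴.
By symmetry the centroid is at mid-height, ȳ = 141 mm.
Transfer each piece to the horizontal centroidal axis using Ī + A·d² with d = y − 141:
  bottom flange: d = -133 mm → contributes +59 506 720 mm⁴
  web: d = 0 mm → contributes +26 041 667 mm⁴
  top flange: d = 133 mm → contributes +59 506 720 mm⁴
  hole: d = 0 mm → contributes −63.61725 mm⁴
Total I = 145 055 043 mm⁴.

I_x ≈ 1.4506 × 10⁸ mm⁴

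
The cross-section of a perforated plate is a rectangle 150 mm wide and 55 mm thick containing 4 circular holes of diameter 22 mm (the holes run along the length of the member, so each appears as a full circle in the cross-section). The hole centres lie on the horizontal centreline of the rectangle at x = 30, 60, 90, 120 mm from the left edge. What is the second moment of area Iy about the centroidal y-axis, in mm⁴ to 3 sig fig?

Iy ≈ 1.37 × 10⁷ mm⁴

Decompose the section into non-overlapping parts with the origin at the bottom-left of its bounding rectangle.
Plate: 150 × 55, A = 8 250 mm², x = 75 mm, Ī = 15 468 750 mm⁴.
Hole 1 (subtracted): ⌀22, A = 380.13 mm², x = 30 mm, Ī = 11 499 mm⁴.
Hole 2 (subtracted): ⌀22, A = 380.13 mm², x = 60 mm, Ī = 11 499 mm⁴.
Hole 3 (subtracted): ⌀22, A = 380.13 mm², x = 90 mm, Ī = 11 499 mm⁴.
Hole 4 (subtracted): ⌀22, A = 380.13 mm², x = 120 mm, Ī = 11 499 mm⁴.
By symmetry the centroid is at mid-width, x̄ = 75 mm.
Transfer each piece to the centroidal y-axis using Ī + A·d² with d = x − 75:
  plate: d = 0 mm → contributes +15 468 750 mm⁴
  hole 1: d = -45 mm → contributes −781 268 mm⁴
  hole 2: d = -15 mm → contributes −97 029 mm⁴
  hole 3: d = 15 mm → contributes −97 029 mm⁴
  hole 4: d = 45 mm → contributes −781 268 mm⁴
Total I = 13 712 157 mm⁴.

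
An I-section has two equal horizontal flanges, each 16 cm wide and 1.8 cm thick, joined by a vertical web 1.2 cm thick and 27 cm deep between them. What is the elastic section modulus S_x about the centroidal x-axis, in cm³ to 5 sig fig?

S_x ≈ 910.31 cm³

Break the section into simple shapes (no overlaps), measuring from the bottom-left corner of the bounding box.
Bottom flange: 16 × 1.8, A = 28.8 cm², y = 0.9 cm, Ī = 7.776 cm⁴.
Web: 1.2 × 27, A = 32.4 cm², y = 15.3 cm, Ī = 1968.3 cm⁴.
Top flange: 16 × 1.8, A = 28.8 cm², y = 29.7 cm, Ī = 7.776 cm⁴.
By symmetry the centroid is at mid-height, ȳ = 15.3 cm.
Transfer each piece to the centroidal x-axis using Ī + A·d² with d = y − 15.3:
  bottom flange: d = -14.4 cm → contributes +5979.744 cm⁴
  web: d = 0 cm → contributes +1968.3 cm⁴
  top flange: d = 14.4 cm → contributes +5979.744 cm⁴
Total I = 13927.79 cm⁴.
Extreme fibre distance c = 15.3 cm; S = I/c = 910.3129 cm³.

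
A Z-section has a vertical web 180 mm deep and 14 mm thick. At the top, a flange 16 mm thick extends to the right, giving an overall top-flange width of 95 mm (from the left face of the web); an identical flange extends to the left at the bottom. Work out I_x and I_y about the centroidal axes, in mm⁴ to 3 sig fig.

Break the section into simple shapes (no overlaps), measuring from the bottom-left corner of the bounding box.
Web: 14 × 180, A = 2 520 mm², y = 90 mm, Ī = 6 804 000 mm⁴.
Top flange (beyond web): 81 × 16, A = 1 296 mm², y = 172 mm, Ī = 27 648 mm⁴.
Bottom flange (beyond web): 81 × 16, A = 1 296 mm², y = 8 mm, Ī = 27 648 mm⁴.
Centroid: ȳ = ΣA·y / ΣA = 90 mm.
Transfer each piece to the centroidal x-axis using Ī + A·d² with d = y − 90:
  web: d = 0 mm → contributes +6 804 000 mm⁴
  top flange (beyond web): d = 82 mm → contributes +8 741 952 mm⁴
  bottom flange (beyond web): d = -82 mm → contributes +8 741 952 mm⁴
Total I = 24 287 904 mm⁴.
For the y-axis: x̄ = 88 mm.
Repeating about the centroidal y-axis gives I_y = 7 306 536 mm⁴.

I_x ≈ 2.43 × 10⁷ mm⁴, I_y ≈ 7.31 × 10⁶ mm⁴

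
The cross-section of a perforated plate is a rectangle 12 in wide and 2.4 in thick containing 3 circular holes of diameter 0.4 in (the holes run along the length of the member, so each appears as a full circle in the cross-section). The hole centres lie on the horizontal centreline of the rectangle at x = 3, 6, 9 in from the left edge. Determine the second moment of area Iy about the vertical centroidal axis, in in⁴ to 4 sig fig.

Iy ≈ 343.3 in⁴

Split into non-overlapping primitives; take the origin at the lower-left of the bounding box.
Plate: 12 × 2.4, A = 28.8 in², x = 6 in, Ī = 345.6 in⁴.
Hole 1 (subtracted): ⌀0.4, A = 0.125664 in², x = 3 in, Ī = 0.00125664 in⁴.
Hole 2 (subtracted): ⌀0.4, A = 0.125664 in², x = 6 in, Ī = 0.00125664 in⁴.
Hole 3 (subtracted): ⌀0.4, A = 0.125664 in², x = 9 in, Ī = 0.00125664 in⁴.
By symmetry the centroid is at mid-width, x̄ = 6 in.
Transfer each piece to the vertical centroidal axis using Ī + A·d² with d = x − 6:
  plate: d = 0 in → contributes +345.6 in⁴
  hole 1: d = -3 in → contributes −1.13223 in⁴
  hole 2: d = 0 in → contributes −0.00125664 in⁴
  hole 3: d = 3 in → contributes −1.13223 in⁴
Total I = 343.334 in⁴.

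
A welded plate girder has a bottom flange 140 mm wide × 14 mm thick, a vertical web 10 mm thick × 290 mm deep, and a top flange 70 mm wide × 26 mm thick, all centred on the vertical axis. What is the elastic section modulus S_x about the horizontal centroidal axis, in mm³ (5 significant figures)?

S_x ≈ 6.4422 × 10⁵ mm³

Split into non-overlapping primitives; take the origin at the lower-left of the bounding box.
Bottom plate: 140 × 14, A = 1 960 mm², y = 7 mm, Ī = 32013.33 mm⁴.
Web plate: 10 × 290, A = 2 900 mm², y = 159 mm, Ī = 20 324 167 mm⁴.
Top plate: 70 × 26, A = 1 820 mm², y = 317 mm, Ī = 102526.7 mm⁴.
Centroid: ȳ = ΣA·y / ΣA = 157.4491 mm.
Transfer each piece to the horizontal centroidal axis using Ī + A·d² with d = y − 157.4491:
  bottom plate: d = -150.4491 mm → contributes +44 396 481 mm⁴
  web plate: d = 1.550898 mm → contributes +20 331 142 mm⁴
  top plate: d = 159.5509 mm → contributes +46 433 337 mm⁴
Total I = 111 160 959 mm⁴.
Extreme fibre distance c = 172.5509 mm; S = I/c = 644221.3 mm³.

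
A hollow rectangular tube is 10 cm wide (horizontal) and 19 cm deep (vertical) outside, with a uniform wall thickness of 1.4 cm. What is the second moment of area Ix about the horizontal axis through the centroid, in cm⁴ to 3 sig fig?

Ix ≈ 3160 cm⁴

Split into non-overlapping primitives; take the origin at the lower-left of the bounding box.
Outer rectangle: 10 × 19, A = 190 cm², y = 9.5 cm, Ī = 5715.8 cm⁴.
Inner void (subtracted): 7.2 × 16.2, A = 116.64 cm², y = 9.5 cm, Ī = 2550.9 cm⁴.
By symmetry the centroid is at mid-height, ȳ = 9.5 cm.
All pieces are centred on the horizontal axis through the centroid, so I = ΣĪ (holes subtracted) = 3164.9 cm⁴.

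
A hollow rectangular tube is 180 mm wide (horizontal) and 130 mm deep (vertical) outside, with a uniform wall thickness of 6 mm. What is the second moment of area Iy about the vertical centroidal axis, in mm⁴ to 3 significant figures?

Iy ≈ 1.66 × 10⁷ mm⁴

Break the section into simple shapes (no overlaps), measuring from the bottom-left corner of the bounding box.
Outer rectangle: 180 × 130, A = 23 400 mm², x = 90 mm, Ī = 63 180 000 mm⁴.
Inner void (subtracted): 168 × 118, A = 19 824 mm², x = 90 mm, Ī = 46 626 048 mm⁴.
By symmetry the centroid is at mid-width, x̄ = 90 mm.
All pieces are centred on the vertical centroidal axis, so I = ΣĪ (holes subtracted) = 16 553 952 mm⁴.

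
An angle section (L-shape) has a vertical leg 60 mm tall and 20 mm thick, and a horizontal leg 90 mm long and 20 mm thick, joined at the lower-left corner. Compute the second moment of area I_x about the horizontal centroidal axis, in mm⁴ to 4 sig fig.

Treat the section as a set of non-overlapping primitives; coordinates are from the bounding-box lower-left.
Vertical leg: 20 × 60, A = 1 200 mm², y = 30 mm, Ī = 360 000 mm⁴.
Horizontal leg (remainder): 70 × 20, A = 1 400 mm², y = 10 mm, Ī = 46666.7 mm⁴.
Centroid: ȳ = ΣA·y / ΣA = 19.2308 mm.
Transfer each piece to the horizontal centroidal axis using Ī + A·d² with d = y − 19.2308:
  vertical leg: d = 10.7692 mm → contributes +499 172 mm⁴
  horizontal leg (remainder): d = -9.23077 mm → contributes +165 957 mm⁴
Total I = 665 128 mm⁴.

I_x ≈ 6.651 × 10⁵ mm⁴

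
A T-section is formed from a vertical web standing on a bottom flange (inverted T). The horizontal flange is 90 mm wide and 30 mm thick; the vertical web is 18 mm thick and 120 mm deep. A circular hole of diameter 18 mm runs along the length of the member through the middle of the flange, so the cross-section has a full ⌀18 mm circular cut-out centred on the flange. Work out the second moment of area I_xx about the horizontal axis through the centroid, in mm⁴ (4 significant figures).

I_xx ≈ 9.241 × 10⁶ mm⁴

Decompose the section into non-overlapping parts with the origin at the bottom-left of its bounding rectangle.
Flange: 90 × 30, A = 2 700 mm², y = 15 mm, Ī = 202 500 mm⁴.
Web: 18 × 120, A = 2 160 mm², y = 90 mm, Ī = 2 592 000 mm⁴.
Hole (subtracted): ⌀18, A = 254.469 mm², y = 15 mm, Ī = 5 153 mm⁴.
Centroid: ȳ = ΣA·y / ΣA = 50.1751 mm.
Transfer each piece to the horizontal axis through the centroid using Ī + A·d² with d = y − 50.1751:
  flange: d = -35.1751 mm → contributes +3 543 176 mm⁴
  web: d = 39.8249 mm → contributes +6 017 809 mm⁴
  hole: d = -35.1751 mm → contributes −320 004 mm⁴
Total I = 9 240 981 mm⁴.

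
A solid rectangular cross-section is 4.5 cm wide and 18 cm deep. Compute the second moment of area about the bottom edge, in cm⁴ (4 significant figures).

I_base ≈ 8748 cm⁴

The section: 4.5 × 18, A = 81 cm², y = 9 cm, Ī = 2 187 cm⁴.
Transfer it to a horizontal axis along the bottom face using Ī + A·d² with d = y − 0:
  the section: d = 9 cm → contributes +8 748 cm⁴
Total I = 8 748 cm⁴.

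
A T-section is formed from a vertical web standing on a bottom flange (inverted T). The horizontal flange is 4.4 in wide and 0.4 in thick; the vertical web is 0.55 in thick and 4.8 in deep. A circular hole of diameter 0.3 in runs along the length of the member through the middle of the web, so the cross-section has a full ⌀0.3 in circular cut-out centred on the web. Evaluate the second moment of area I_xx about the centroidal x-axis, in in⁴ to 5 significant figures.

I_xx ≈ 12.153 in⁴

Split into non-overlapping primitives; take the origin at the lower-left of the bounding box.
Flange: 4.4 × 0.4, A = 1.76 in², y = 0.2 in, Ī = 0.02346667 in⁴.
Web: 0.55 × 4.8, A = 2.64 in², y = 2.8 in, Ī = 5.0688 in⁴.
Hole (subtracted): ⌀0.3, A = 0.07068583 in², y = 2.8 in, Ī = 0.0003976078 in⁴.
Centroid: ȳ = ΣA·y / ΣA = 1.74302 in.
Transfer each piece to the centroidal x-axis using Ī + A·d² with d = y − 1.74302:
  flange: d = -1.54302 in → contributes +4.213868 in⁴
  web: d = 1.05698 in → contributes +8.018228 in⁴
  hole: d = 1.05698 in → contributes −0.07936835 in⁴
Total I = 12.15273 in⁴.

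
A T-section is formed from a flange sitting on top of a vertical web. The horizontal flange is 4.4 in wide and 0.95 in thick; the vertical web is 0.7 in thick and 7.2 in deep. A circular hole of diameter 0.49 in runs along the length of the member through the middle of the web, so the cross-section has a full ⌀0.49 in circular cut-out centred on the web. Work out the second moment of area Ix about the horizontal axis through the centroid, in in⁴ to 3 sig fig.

Decompose the section into non-overlapping parts with the origin at the bottom-left of its bounding rectangle.
Flange: 4.4 × 0.95, A = 4.18 in², y = 7.675 in, Ī = 0.31437 in⁴.
Web: 0.7 × 7.2, A = 5.04 in², y = 3.6 in, Ī = 21.773 in⁴.
Hole (subtracted): ⌀0.49, A = 0.18857 in², y = 3.6 in, Ī = 0.0028298 in⁴.
Centroid: ȳ = ΣA·y / ΣA = 5.486 in.
Transfer each piece to the horizontal axis through the centroid using Ī + A·d² with d = y − 5.486:
  flange: d = 2.189 in → contributes +20.343 in⁴
  web: d = -1.886 in → contributes +39.701 in⁴
  hole: d = -1.886 in → contributes −0.67361 in⁴
Total I = 59.37 in⁴.

Ix ≈ 59.4 in⁴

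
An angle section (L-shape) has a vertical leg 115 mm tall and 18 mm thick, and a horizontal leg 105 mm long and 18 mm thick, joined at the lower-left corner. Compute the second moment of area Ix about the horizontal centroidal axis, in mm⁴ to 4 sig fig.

Ix ≈ 4.421 × 10⁶ mm⁴

Treat the section as a set of non-overlapping primitives; coordinates are from the bounding-box lower-left.
Vertical leg: 18 × 115, A = 2 070 mm², y = 57.5 mm, Ī = 2 281 313 mm⁴.
Horizontal leg (remainder): 87 × 18, A = 1 566 mm², y = 9 mm, Ī = 42 282 mm⁴.
Centroid: ȳ = ΣA·y / ΣA = 36.6114 mm.
Transfer each piece to the horizontal centroidal axis using Ī + A·d² with d = y − 36.6114:
  vertical leg: d = 20.8886 mm → contributes +3 184 524 mm⁴
  horizontal leg (remainder): d = -27.6114 mm → contributes +1 236 183 mm⁴
Total I = 4 420 707 mm⁴.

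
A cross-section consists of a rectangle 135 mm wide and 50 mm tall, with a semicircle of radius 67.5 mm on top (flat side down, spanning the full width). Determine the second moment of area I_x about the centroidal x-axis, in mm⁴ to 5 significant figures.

I_x ≈ 1.3683 × 10⁷ mm⁴

Decompose the section into non-overlapping parts with the origin at the bottom-left of its bounding rectangle.
Rectangular body: 135 × 50, A = 6 750 mm², y = 25 mm, Ī = 1 406 250 mm⁴.
Semicircular cap: semicircle r = 67.5, A = 7156.941 mm², y = 78.64789 mm, Ī = 2 278 490 mm⁴.
Centroid: ȳ = ΣA·y / ΣA = 52.60886 mm.
Transfer each piece to the centroidal x-axis using Ī + A·d² with d = y − 52.60886:
  rectangular body: d = -27.60886 mm → contributes +6 551 431 mm⁴
  semicircular cap: d = 26.03903 mm → contributes +7 131 119 mm⁴
Total I = 13 682 550 mm⁴.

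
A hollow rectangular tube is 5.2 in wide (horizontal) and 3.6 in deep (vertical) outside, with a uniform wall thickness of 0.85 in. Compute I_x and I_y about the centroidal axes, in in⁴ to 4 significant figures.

I_x ≈ 18.22 in⁴, I_y ≈ 35.39 in⁴

Treat the section as a set of non-overlapping primitives; coordinates are from the bounding-box lower-left.
Outer rectangle: 5.2 × 3.6, A = 18.72 in², y = 1.8 in, Ī = 20.2176 in⁴.
Inner void (subtracted): 3.5 × 1.9, A = 6.65 in², y = 1.8 in, Ī = 2.00054 in⁴.
By symmetry the centroid is at mid-height, ȳ = 1.8 in.
All pieces are centred on the centroidal x-axis, so I = ΣĪ (holes subtracted) = 18.2171 in⁴.
Repeating about the centroidal y-axis gives I_y = 35.3939 in⁴.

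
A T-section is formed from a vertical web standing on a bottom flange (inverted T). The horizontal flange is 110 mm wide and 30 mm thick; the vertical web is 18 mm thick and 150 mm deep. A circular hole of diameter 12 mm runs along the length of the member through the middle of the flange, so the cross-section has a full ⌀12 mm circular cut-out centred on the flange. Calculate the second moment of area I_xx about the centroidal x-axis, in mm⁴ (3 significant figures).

I_xx ≈ 1.71 × 10⁷ mm⁴

Break the section into simple shapes (no overlaps), measuring from the bottom-left corner of the bounding box.
Flange: 110 × 30, A = 3 300 mm², y = 15 mm, Ī = 247 500 mm⁴.
Web: 18 × 150, A = 2 700 mm², y = 105 mm, Ī = 5 062 500 mm⁴.
Hole (subtracted): ⌀12, A = 113.1 mm², y = 15 mm, Ī = 1017.9 mm⁴.
Centroid: ȳ = ΣA·y / ΣA = 56.278 mm.
Transfer each piece to the centroidal x-axis using Ī + A·d² with d = y − 56.278:
  flange: d = -41.278 mm → contributes +5 870 302 mm⁴
  web: d = 48.722 mm → contributes +11 471 831 mm⁴
  hole: d = -41.278 mm → contributes −193 722 mm⁴
Total I = 17 148 410 mm⁴.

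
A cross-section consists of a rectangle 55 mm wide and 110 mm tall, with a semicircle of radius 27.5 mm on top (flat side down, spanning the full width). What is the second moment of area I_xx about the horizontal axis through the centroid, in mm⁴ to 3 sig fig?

I_xx ≈ 1.06 × 10⁷ mm⁴

Split into non-overlapping primitives; take the origin at the lower-left of the bounding box.
Rectangular body: 55 × 110, A = 6 050 mm², y = 55 mm, Ī = 6 100 417 mm⁴.
Semicircular cap: semicircle r = 27.5, A = 1187.9 mm², y = 121.67 mm, Ī = 62 772 mm⁴.
Centroid: ȳ = ΣA·y / ΣA = 65.942 mm.
Transfer each piece to the horizontal axis through the centroid using Ī + A·d² with d = y − 65.942:
  rectangular body: d = -10.942 mm → contributes +6 824 815 mm⁴
  semicircular cap: d = 55.729 mm → contributes +3 752 104 mm⁴
Total I = 10 576 919 mm⁴.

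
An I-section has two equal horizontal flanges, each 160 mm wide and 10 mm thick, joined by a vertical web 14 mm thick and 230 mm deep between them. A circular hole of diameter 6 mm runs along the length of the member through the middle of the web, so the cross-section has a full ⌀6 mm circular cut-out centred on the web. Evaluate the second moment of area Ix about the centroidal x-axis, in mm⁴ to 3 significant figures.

Ix ≈ 6.03 × 10⁷ mm⁴

Break the section into simple shapes (no overlaps), measuring from the bottom-left corner of the bounding box.
Bottom flange: 160 × 10, A = 1 600 mm², y = 5 mm, Ī = 13 333 mm⁴.
Web: 14 × 230, A = 3 220 mm², y = 125 mm, Ī = 14 194 833 mm⁴.
Top flange: 160 × 10, A = 1 600 mm², y = 245 mm, Ī = 13 333 mm⁴.
Hole (subtracted): ⌀6, A = 28.274 mm², y = 125 mm, Ī = 63.617 mm⁴.
By symmetry the centroid is at mid-height, ȳ = 125 mm.
Transfer each piece to the centroidal x-axis using Ī + A·d² with d = y − 125:
  bottom flange: d = -120 mm → contributes +23 053 333 mm⁴
  web: d = 0 mm → contributes +14 194 833 mm⁴
  top flange: d = 120 mm → contributes +23 053 333 mm⁴
  hole: d = 0 mm → contributes −63.617 mm⁴
Total I = 60 301 436 mm⁴.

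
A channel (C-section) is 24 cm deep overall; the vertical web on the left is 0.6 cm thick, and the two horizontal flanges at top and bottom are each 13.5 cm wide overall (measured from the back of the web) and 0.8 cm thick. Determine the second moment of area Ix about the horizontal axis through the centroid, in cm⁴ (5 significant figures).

Decompose the section into non-overlapping parts with the origin at the bottom-left of its bounding rectangle.
Web: 0.6 × 24, A = 14.4 cm², y = 12 cm, Ī = 691.2 cm⁴.
Top flange (beyond web): 12.9 × 0.8, A = 10.32 cm², y = 23.6 cm, Ī = 0.5504 cm⁴.
Bottom flange (beyond web): 12.9 × 0.8, A = 10.32 cm², y = 0.4 cm, Ī = 0.5504 cm⁴.
By symmetry the centroid is at mid-height, ȳ = 12 cm.
Transfer each piece to the horizontal axis through the centroid using Ī + A·d² with d = y − 12:
  web: d = 0 cm → contributes +691.2 cm⁴
  top flange (beyond web): d = 11.6 cm → contributes +1389.21 cm⁴
  bottom flange (beyond web): d = -11.6 cm → contributes +1389.21 cm⁴
Total I = 3469.619 cm⁴.

Ix ≈ 3469.6 cm⁴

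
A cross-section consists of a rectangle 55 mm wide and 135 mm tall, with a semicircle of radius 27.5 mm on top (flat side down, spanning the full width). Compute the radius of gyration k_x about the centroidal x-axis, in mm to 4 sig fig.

Treat the section as a set of non-overlapping primitives; coordinates are from the bounding-box lower-left.
Rectangular body: 55 × 135, A = 7 425 mm², y = 67.5 mm, Ī = 11 276 719 mm⁴.
Semicircular cap: semicircle r = 27.5, A = 1187.91 mm², y = 146.671 mm, Ī = 62771.5 mm⁴.
Centroid: ȳ = ΣA·y / ΣA = 78.4195 mm.
Transfer each piece to the centroidal x-axis using Ī + A·d² with d = y − 78.4195:
  rectangular body: d = -10.9195 mm → contributes +12 162 044 mm⁴
  semicircular cap: d = 68.2519 mm → contributes +5 596 453 mm⁴
Total I = 17 758 497 mm⁴.
Radius of gyration: k = √(I/A) = √(17 758 497 / 8612.91) = 45.4075 mm.

k_x ≈ 45.41 mm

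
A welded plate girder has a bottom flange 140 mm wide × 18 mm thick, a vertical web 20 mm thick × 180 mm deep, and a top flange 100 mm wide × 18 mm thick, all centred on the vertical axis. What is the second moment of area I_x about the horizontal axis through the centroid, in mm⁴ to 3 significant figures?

I_x ≈ 5.15 × 10⁷ mm⁴

Treat the section as a set of non-overlapping primitives; coordinates are from the bounding-box lower-left.
Bottom plate: 140 × 18, A = 2 520 mm², y = 9 mm, Ī = 68 040 mm⁴.
Web plate: 20 × 180, A = 3 600 mm², y = 108 mm, Ī = 9 720 000 mm⁴.
Top plate: 100 × 18, A = 1 800 mm², y = 207 mm, Ī = 48 600 mm⁴.
Centroid: ȳ = ΣA·y / ΣA = 99 mm.
Transfer each piece to the horizontal axis through the centroid using Ī + A·d² with d = y − 99:
  bottom plate: d = -90 mm → contributes +20 480 040 mm⁴
  web plate: d = 9 mm → contributes +10 011 600 mm⁴
  top plate: d = 108 mm → contributes +21 043 800 mm⁴
Total I = 51 535 440 mm⁴.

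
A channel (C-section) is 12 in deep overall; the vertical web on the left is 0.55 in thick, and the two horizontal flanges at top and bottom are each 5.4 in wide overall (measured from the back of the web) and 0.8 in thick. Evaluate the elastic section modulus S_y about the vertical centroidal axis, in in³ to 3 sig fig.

S_y ≈ 11.3 in³

Split into non-overlapping primitives; take the origin at the lower-left of the bounding box.
Web: 0.55 × 12, A = 6.6 in², x = 0.275 in, Ī = 0.16638 in⁴.
Top flange (beyond web): 4.85 × 0.8, A = 3.88 in², x = 2.975 in, Ī = 7.6056 in⁴.
Bottom flange (beyond web): 4.85 × 0.8, A = 3.88 in², x = 2.975 in, Ī = 7.6056 in⁴.
Centroid: x̄ = ΣA·x / ΣA = 1.7341 in.
Transfer each piece to the vertical centroidal axis using Ī + A·d² with d = x − 1.7341:
  web: d = -1.4591 in → contributes +14.217 in⁴
  top flange (beyond web): d = 1.2409 in → contributes +13.581 in⁴
  bottom flange (beyond web): d = 1.2409 in → contributes +13.581 in⁴
Total I = 41.378 in⁴.
Extreme fibre distance c = 3.6659 in; S = I/c = 11.287 in³.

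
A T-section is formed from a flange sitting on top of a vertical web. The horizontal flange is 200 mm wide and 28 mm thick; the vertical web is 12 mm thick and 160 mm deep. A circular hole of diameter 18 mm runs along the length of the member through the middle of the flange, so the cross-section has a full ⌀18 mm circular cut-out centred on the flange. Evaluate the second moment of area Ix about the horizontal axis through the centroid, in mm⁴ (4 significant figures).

Ix ≈ 1.694 × 10⁷ mm⁴

Break the section into simple shapes (no overlaps), measuring from the bottom-left corner of the bounding box.
Flange: 200 × 28, A = 5 600 mm², y = 174 mm, Ī = 365 867 mm⁴.
Web: 12 × 160, A = 1 920 mm², y = 80 mm, Ī = 4 096 000 mm⁴.
Hole (subtracted): ⌀18, A = 254.469 mm², y = 174 mm, Ī = 5 153 mm⁴.
Centroid: ȳ = ΣA·y / ΣA = 149.159 mm.
Transfer each piece to the horizontal axis through the centroid using Ī + A·d² with d = y − 149.159:
  flange: d = 24.8406 mm → contributes +3 821 371 mm⁴
  web: d = -69.1594 mm → contributes +13 279 409 mm⁴
  hole: d = 24.8406 mm → contributes −162 174 mm⁴
Total I = 16 938 606 mm⁴.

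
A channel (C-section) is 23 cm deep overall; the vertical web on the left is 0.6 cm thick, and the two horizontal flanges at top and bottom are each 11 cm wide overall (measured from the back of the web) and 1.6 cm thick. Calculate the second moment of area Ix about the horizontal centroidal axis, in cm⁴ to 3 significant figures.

Ix ≈ 4430 cm⁴

Decompose the section into non-overlapping parts with the origin at the bottom-left of its bounding rectangle.
Web: 0.6 × 23, A = 13.8 cm², y = 11.5 cm, Ī = 608.35 cm⁴.
Top flange (beyond web): 10.4 × 1.6, A = 16.64 cm², y = 22.2 cm, Ī = 3.5499 cm⁴.
Bottom flange (beyond web): 10.4 × 1.6, A = 16.64 cm², y = 0.8 cm, Ī = 3.5499 cm⁴.
By symmetry the centroid is at mid-height, ȳ = 11.5 cm.
Transfer each piece to the horizontal centroidal axis using Ī + A·d² with d = y − 11.5:
  web: d = 0 cm → contributes +608.35 cm⁴
  top flange (beyond web): d = 10.7 cm → contributes +1908.7 cm⁴
  bottom flange (beyond web): d = -10.7 cm → contributes +1908.7 cm⁴
Total I = 4425.7 cm⁴.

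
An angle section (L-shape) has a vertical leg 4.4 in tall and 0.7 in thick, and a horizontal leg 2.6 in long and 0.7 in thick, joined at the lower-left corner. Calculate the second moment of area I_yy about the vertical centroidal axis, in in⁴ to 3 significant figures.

Treat the section as a set of non-overlapping primitives; coordinates are from the bounding-box lower-left.
Vertical leg: 0.7 × 4.4, A = 3.08 in², x = 0.35 in, Ī = 0.12577 in⁴.
Horizontal leg (remainder): 1.9 × 0.7, A = 1.33 in², x = 1.65 in, Ī = 0.40011 in⁴.
Centroid: x̄ = ΣA·x / ΣA = 0.74206 in.
Transfer each piece to the vertical centroidal axis using Ī + A·d² with d = x − 0.74206:
  vertical leg: d = -0.39206 in → contributes +0.59921 in⁴
  horizontal leg (remainder): d = 0.90794 in → contributes +1.4965 in⁴
Total I = 2.0957 in⁴.

I_yy ≈ 2.10 in⁴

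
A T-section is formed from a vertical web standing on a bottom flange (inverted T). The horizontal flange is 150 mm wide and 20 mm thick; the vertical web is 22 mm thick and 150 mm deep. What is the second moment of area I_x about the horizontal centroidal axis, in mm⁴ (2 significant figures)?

Split into non-overlapping primitives; take the origin at the lower-left of the bounding box.
Flange: 150 × 20, A = 3 000 mm², y = 10 mm, Ī = 100 000 mm⁴.
Web: 22 × 150, A = 3 300 mm², y = 95 mm, Ī = 6 187 500 mm⁴.
Centroid: ȳ = ΣA·y / ΣA = 54.52 mm.
Transfer each piece to the horizontal centroidal axis using Ī + A·d² with d = y − 54.52:
  flange: d = -44.52 mm → contributes +6 047 109 mm⁴
  web: d = 40.48 mm → contributes +11 593 963 mm⁴
Total I = 17 641 071 mm⁴.

I_x ≈ 1.8 × 10⁷ mm⁴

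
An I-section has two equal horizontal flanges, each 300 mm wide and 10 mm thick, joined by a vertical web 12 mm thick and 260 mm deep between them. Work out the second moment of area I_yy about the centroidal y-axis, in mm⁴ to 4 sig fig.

I_yy ≈ 4.504 × 10⁷ mm⁴

Break the section into simple shapes (no overlaps), measuring from the bottom-left corner of the bounding box.
Bottom flange: 300 × 10, A = 3 000 mm², x = 150 mm, Ī = 22 500 000 mm⁴.
Web: 12 × 260, A = 3 120 mm², x = 150 mm, Ī = 37 440 mm⁴.
Top flange: 300 × 10, A = 3 000 mm², x = 150 mm, Ī = 22 500 000 mm⁴.
By symmetry the centroid is at mid-width, x̄ = 150 mm.
All pieces are centred on the centroidal y-axis, so I = ΣĪ = 45 037 440 mm⁴.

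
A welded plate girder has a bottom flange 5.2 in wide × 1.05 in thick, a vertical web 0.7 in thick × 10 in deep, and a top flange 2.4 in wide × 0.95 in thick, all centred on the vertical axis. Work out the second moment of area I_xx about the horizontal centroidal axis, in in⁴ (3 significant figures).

I_xx ≈ 273 in⁴

Break the section into simple shapes (no overlaps), measuring from the bottom-left corner of the bounding box.
Bottom plate: 5.2 × 1.05, A = 5.46 in², y = 0.525 in, Ī = 0.50164 in⁴.
Web plate: 0.7 × 10, A = 7 in², y = 6.05 in, Ī = 58.333 in⁴.
Top plate: 2.4 × 0.95, A = 2.28 in², y = 11.525 in, Ī = 0.17148 in⁴.
Centroid: ȳ = ΣA·y / ΣA = 4.8503 in.
Transfer each piece to the horizontal centroidal axis using Ī + A·d² with d = y − 4.8503:
  bottom plate: d = -4.3253 in → contributes +102.65 in⁴
  web plate: d = 1.1997 in → contributes +68.408 in⁴
  top plate: d = 6.6747 in → contributes +101.75 in⁴
Total I = 272.81 in⁴.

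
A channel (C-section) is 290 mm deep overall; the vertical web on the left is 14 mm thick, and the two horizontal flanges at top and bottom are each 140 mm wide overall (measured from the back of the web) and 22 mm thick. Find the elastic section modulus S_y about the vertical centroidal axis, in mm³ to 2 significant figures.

Break the section into simple shapes (no overlaps), measuring from the bottom-left corner of the bounding box.
Web: 14 × 290, A = 4 060 mm², x = 7 mm, Ī = 66 313 mm⁴.
Top flange (beyond web): 126 × 22, A = 2 772 mm², x = 77 mm, Ī = 3 667 356 mm⁴.
Bottom flange (beyond web): 126 × 22, A = 2 772 mm², x = 77 mm, Ī = 3 667 356 mm⁴.
Centroid: x̄ = ΣA·x / ΣA = 47.41 mm.
Transfer each piece to the vertical centroidal axis using Ī + A·d² with d = x − 47.41:
  web: d = -40.41 mm → contributes +6 695 561 mm⁴
  top flange (beyond web): d = 29.59 mm → contributes +6 094 732 mm⁴
  bottom flange (beyond web): d = 29.59 mm → contributes +6 094 732 mm⁴
Total I = 18 885 025 mm⁴.
Extreme fibre distance c = 92.59 mm; S = I/c = 203 960 mm³.

S_y ≈ 2.0 × 10⁵ mm³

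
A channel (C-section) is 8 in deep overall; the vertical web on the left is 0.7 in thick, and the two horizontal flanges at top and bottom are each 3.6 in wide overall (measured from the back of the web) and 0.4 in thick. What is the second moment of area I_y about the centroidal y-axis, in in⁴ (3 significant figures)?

I_y ≈ 7.17 in⁴

Break the section into simple shapes (no overlaps), measuring from the bottom-left corner of the bounding box.
Web: 0.7 × 8, A = 5.6 in², x = 0.35 in, Ī = 0.22867 in⁴.
Top flange (beyond web): 2.9 × 0.4, A = 1.16 in², x = 2.15 in, Ī = 0.81297 in⁴.
Bottom flange (beyond web): 2.9 × 0.4, A = 1.16 in², x = 2.15 in, Ī = 0.81297 in⁴.
Centroid: x̄ = ΣA·x / ΣA = 0.87727 in.
Transfer each piece to the centroidal y-axis using Ī + A·d² with d = x − 0.87727:
  web: d = -0.52727 in → contributes +1.7856 in⁴
  top flange (beyond web): d = 1.2727 in → contributes +2.692 in⁴
  bottom flange (beyond web): d = 1.2727 in → contributes +2.692 in⁴
Total I = 7.1695 in⁴.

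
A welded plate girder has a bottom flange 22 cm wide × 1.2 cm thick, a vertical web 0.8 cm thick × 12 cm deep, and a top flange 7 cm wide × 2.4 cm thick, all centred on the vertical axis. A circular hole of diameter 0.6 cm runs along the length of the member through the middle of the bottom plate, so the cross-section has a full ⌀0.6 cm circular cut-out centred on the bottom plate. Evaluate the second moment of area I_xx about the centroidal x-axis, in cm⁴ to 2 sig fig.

Break the section into simple shapes (no overlaps), measuring from the bottom-left corner of the bounding box.
Bottom plate: 22 × 1.2, A = 26.4 cm², y = 0.6 cm, Ī = 3.168 cm⁴.
Web plate: 0.8 × 12, A = 9.6 cm², y = 7.2 cm, Ī = 115.2 cm⁴.
Top plate: 7 × 2.4, A = 16.8 cm², y = 14.4 cm, Ī = 8.064 cm⁴.
Hole (subtracted): ⌀0.6, A = 0.2827 cm², y = 0.6 cm, Ī = 0.006362 cm⁴.
Centroid: ȳ = ΣA·y / ΣA = 6.221 cm.
Transfer each piece to the centroidal x-axis using Ī + A·d² with d = y − 6.221:
  bottom plate: d = -5.621 cm → contributes +837.3 cm⁴
  web plate: d = 0.979 cm → contributes +124.4 cm⁴
  top plate: d = 8.179 cm → contributes +1 132 cm⁴
  hole: d = -5.621 cm → contributes −8.94 cm⁴
Total I = 2 085 cm⁴.

I_xx ≈ 2100 cm⁴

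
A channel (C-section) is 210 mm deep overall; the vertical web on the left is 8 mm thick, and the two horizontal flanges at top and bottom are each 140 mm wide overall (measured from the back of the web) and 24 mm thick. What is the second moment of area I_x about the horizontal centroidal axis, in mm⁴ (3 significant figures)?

I_x ≈ 6.13 × 10⁷ mm⁴

Treat the section as a set of non-overlapping primitives; coordinates are from the bounding-box lower-left.
Web: 8 × 210, A = 1 680 mm², y = 105 mm, Ī = 6 174 000 mm⁴.
Top flange (beyond web): 132 × 24, A = 3 168 mm², y = 198 mm, Ī = 152 064 mm⁴.
Bottom flange (beyond web): 132 × 24, A = 3 168 mm², y = 12 mm, Ī = 152 064 mm⁴.
By symmetry the centroid is at mid-height, ȳ = 105 mm.
Transfer each piece to the horizontal centroidal axis using Ī + A·d² with d = y − 105:
  web: d = 0 mm → contributes +6 174 000 mm⁴
  top flange (beyond web): d = 93 mm → contributes +27 552 096 mm⁴
  bottom flange (beyond web): d = -93 mm → contributes +27 552 096 mm⁴
Total I = 61 278 192 mm⁴.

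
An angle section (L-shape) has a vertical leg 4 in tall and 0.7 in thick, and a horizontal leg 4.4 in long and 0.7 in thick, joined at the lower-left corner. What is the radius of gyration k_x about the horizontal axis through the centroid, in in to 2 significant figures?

Treat the section as a set of non-overlapping primitives; coordinates are from the bounding-box lower-left.
Vertical leg: 0.7 × 4, A = 2.8 in², y = 2 in, Ī = 3.733 in⁴.
Horizontal leg (remainder): 3.7 × 0.7, A = 2.59 in², y = 0.35 in, Ī = 0.1058 in⁴.
Centroid: ȳ = ΣA·y / ΣA = 1.207 in.
Transfer each piece to the horizontal axis through the centroid using Ī + A·d² with d = y − 1.207:
  vertical leg: d = 0.7929 in → contributes +5.493 in⁴
  horizontal leg (remainder): d = -0.8571 in → contributes +2.009 in⁴
Total I = 7.502 in⁴.
Radius of gyration: k = √(I/A) = √(7.502 / 5.39) = 1.18 in.

k_x ≈ 1.2 in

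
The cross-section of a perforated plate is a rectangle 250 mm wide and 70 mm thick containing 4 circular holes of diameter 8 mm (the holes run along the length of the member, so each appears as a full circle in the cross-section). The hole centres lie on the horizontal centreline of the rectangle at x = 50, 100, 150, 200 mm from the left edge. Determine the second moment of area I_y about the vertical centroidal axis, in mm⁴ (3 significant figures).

I_y ≈ 9.05 × 10⁷ mm⁴

Treat the section as a set of non-overlapping primitives; coordinates are from the bounding-box lower-left.
Plate: 250 × 70, A = 17 500 mm², x = 125 mm, Ī = 91 145 833 mm⁴.
Hole 1 (subtracted): ⌀8, A = 50.265 mm², x = 50 mm, Ī = 201.06 mm⁴.
Hole 2 (subtracted): ⌀8, A = 50.265 mm², x = 100 mm, Ī = 201.06 mm⁴.
Hole 3 (subtracted): ⌀8, A = 50.265 mm², x = 150 mm, Ī = 201.06 mm⁴.
Hole 4 (subtracted): ⌀8, A = 50.265 mm², x = 200 mm, Ī = 201.06 mm⁴.
By symmetry the centroid is at mid-width, x̄ = 125 mm.
Transfer each piece to the vertical centroidal axis using Ī + A·d² with d = x − 125:
  plate: d = 0 mm → contributes +91 145 833 mm⁴
  hole 1: d = -75 mm → contributes −282 944 mm⁴
  hole 2: d = -25 mm → contributes −31 617 mm⁴
  hole 3: d = 25 mm → contributes −31 617 mm⁴
  hole 4: d = 75 mm → contributes −282 944 mm⁴
Total I = 90 516 711 mm⁴.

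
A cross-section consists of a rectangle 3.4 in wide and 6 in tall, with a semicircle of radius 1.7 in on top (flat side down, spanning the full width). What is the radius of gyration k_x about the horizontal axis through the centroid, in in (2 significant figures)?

Break the section into simple shapes (no overlaps), measuring from the bottom-left corner of the bounding box.
Rectangular body: 3.4 × 6, A = 20.4 in², y = 3 in, Ī = 61.2 in⁴.
Semicircular cap: semicircle r = 1.7, A = 4.54 in², y = 6.722 in, Ī = 0.9167 in⁴.
Centroid: ȳ = ΣA·y / ΣA = 3.677 in.
Transfer each piece to the horizontal axis through the centroid using Ī + A·d² with d = y − 3.677:
  rectangular body: d = -0.6774 in → contributes +70.56 in⁴
  semicircular cap: d = 3.044 in → contributes +42.98 in⁴
Total I = 113.5 in⁴.
Radius of gyration: k = √(I/A) = √(113.5 / 24.94) = 2.134 in.

k_x ≈ 2.1 in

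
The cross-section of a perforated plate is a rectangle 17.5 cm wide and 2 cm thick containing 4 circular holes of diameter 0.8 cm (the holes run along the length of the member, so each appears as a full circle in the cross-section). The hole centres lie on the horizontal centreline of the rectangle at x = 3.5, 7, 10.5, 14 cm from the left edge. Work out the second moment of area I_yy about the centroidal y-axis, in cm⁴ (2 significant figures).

Treat the section as a set of non-overlapping primitives; coordinates are from the bounding-box lower-left.
Plate: 17.5 × 2, A = 35 cm², x = 8.75 cm, Ī = 893.2 cm⁴.
Hole 1 (subtracted): ⌀0.8, A = 0.5027 cm², x = 3.5 cm, Ī = 0.02011 cm⁴.
Hole 2 (subtracted): ⌀0.8, A = 0.5027 cm², x = 7 cm, Ī = 0.02011 cm⁴.
Hole 3 (subtracted): ⌀0.8, A = 0.5027 cm², x = 10.5 cm, Ī = 0.02011 cm⁴.
Hole 4 (subtracted): ⌀0.8, A = 0.5027 cm², x = 14 cm, Ī = 0.02011 cm⁴.
By symmetry the centroid is at mid-width, x̄ = 8.75 cm.
Transfer each piece to the centroidal y-axis using Ī + A·d² with d = x − 8.75:
  plate: d = 0 cm → contributes +893.2 cm⁴
  hole 1: d = -5.25 cm → contributes −13.87 cm⁴
  hole 2: d = -1.75 cm → contributes −1.559 cm⁴
  hole 3: d = 1.75 cm → contributes −1.559 cm⁴
  hole 4: d = 5.25 cm → contributes −13.87 cm⁴
Total I = 862.4 cm⁴.

I_yy ≈ 860 cm⁴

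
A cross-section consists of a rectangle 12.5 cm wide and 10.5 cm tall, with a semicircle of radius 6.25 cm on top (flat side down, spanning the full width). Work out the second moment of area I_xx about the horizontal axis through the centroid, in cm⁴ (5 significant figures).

Break the section into simple shapes (no overlaps), measuring from the bottom-left corner of the bounding box.
Rectangular body: 12.5 × 10.5, A = 131.25 cm², y = 5.25 cm, Ī = 1205.859 cm⁴.
Semicircular cap: semicircle r = 6.25, A = 61.35923 cm², y = 13.15258 cm, Ī = 167.4758 cm⁴.
Centroid: ȳ = ΣA·y / ΣA = 7.767514 cm.
Transfer each piece to the horizontal axis through the centroid using Ī + A·d² with d = y − 7.767514:
  rectangular body: d = -2.517514 cm → contributes +2037.706 cm⁴
  semicircular cap: d = 5.385069 cm → contributes +1946.83 cm⁴
Total I = 3984.536 cm⁴.

I_xx ≈ 3984.5 cm⁴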